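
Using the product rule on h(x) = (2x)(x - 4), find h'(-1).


Let u(x) = 2x and v(x) = x - 4
u'(x) = 2
v'(x) = 1
Product rule: h'(x) = u'(x)*v(x) + u(x)*v'(x)
= 2 * (x - 4) + (2x) * 1
At x = -1:
u(-1) = 2 * (-1) + 0 = -2
v(-1) = 1 * (-1) - 4 = -5
h'(-1) = 2 * (-5) + (-2) * 1
= -10 - 2
= -12

-12


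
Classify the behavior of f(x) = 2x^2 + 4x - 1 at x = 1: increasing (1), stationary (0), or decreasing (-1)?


Compute f'(x) to determine behavior:
f'(x) = 4x + 4
f'(1) = 4 * 1 + 4
= 4 + 4
= 8
Since f'(1) > 0, the function is increasing (1)

1


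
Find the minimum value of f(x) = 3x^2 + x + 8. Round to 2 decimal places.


For a quadratic f(x) = ax^2 + bx + c with a > 0, the minimum is at the vertex.
Vertex x-coordinate: x = -b/(2a)
x = -(1) / (2 * 3)
x = -1/6
Substitute back to find the minimum value:
f(-1/6) = 3 * (-1/6)^2 + 1 * (-1/6) + 8
= 1/12 - 1/6 + 8
= 95/12 ≈ 7.92

7.92


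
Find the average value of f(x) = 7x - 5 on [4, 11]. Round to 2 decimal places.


Average value = 1/(b-a) * integral from a to b of f(x) dx
First compute the integral of 7x - 5:
F(x) = (7/2)x^2 - 5x
F(11) = 7/2 * 121 - 5 * 11 = 737/2
F(4) = 7/2 * 16 - 5 * 4 = 36
Integral = 737/2 - 36 = 665/2
Average = (665/2) / (11 - 4) = (665/2) / 7
= 95/2 = 47.50

47.50


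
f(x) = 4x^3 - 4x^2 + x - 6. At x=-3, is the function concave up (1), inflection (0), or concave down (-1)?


Concavity is determined by the sign of f''(x).
f(x) = 4x^3 - 4x^2 + x - 6
f'(x) = 12x^2 - 8x + 1
f''(x) = 24x - 8
f''(-3) = 24 * (-3) - 8
= -72 - 8
= -80
Since f''(-3) < 0, the function is concave down (-1)

-1


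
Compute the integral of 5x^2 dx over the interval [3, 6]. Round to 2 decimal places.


Find the antiderivative of 5x^2:
F(x) = 5/3 * x^3
Apply the Fundamental Theorem of Calculus:
F(6) - F(3)
= 5/3 * 6^3 - 5/3 * 3^3
= 5/3 * (216 - 27)
= 5/3 * 189
= 315 = 315.00

315.00


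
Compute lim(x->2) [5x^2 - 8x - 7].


Since polynomials are continuous, we use direct substitution.
lim(x->2) of 5x^2 - 8x - 7
= 5 * 2^2 - 8 * 2 - 7
= 20 - 16 - 7
= -3

-3


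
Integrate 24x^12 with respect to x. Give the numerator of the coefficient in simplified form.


Apply the power rule for integration:
integral of ax^n dx = a/(n+1) * x^(n+1) + C
integral of 24x^12 dx
= 24/13 * x^13 + C
The coefficient in lowest terms is 24/13, and its numerator is 24

24


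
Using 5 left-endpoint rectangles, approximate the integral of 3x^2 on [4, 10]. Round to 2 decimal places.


Left Riemann sum uses left endpoints of each subinterval.
Interval: [4, 10], n = 5
dx = (10 - 4) / 5 = 6/5
Left endpoints: [4, 26/5, 32/5, 38/5, 44/5]
f values: [48, 2028/25, 3072/25, 4332/25, 5808/25]
Sum = dx * (sum of f values)
= 6/5 * 3288/5
= 19728/25 = 789.12

789.12


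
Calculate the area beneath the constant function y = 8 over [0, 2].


The area under a constant function y = 8 is a rectangle.
Width = 2 - 0 = 2
Height = 8
Area = width * height
= 2 * 8
= 16

16


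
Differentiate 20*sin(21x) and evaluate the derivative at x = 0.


Apply the chain rule to differentiate 20*sin(21x):
d/dx [20*sin(21x)]
= 20 * cos(21x) * d/dx(21x)
= 20 * 21 * cos(21x)
= 420 * cos(21x)
Evaluate at x = 0:
= 420 * cos(0)
= 420 * 1
= 420

420


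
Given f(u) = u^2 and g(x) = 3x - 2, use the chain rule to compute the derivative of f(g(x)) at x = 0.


Using the chain rule: (f(g(x)))' = f'(g(x)) * g'(x)
First, find g(0):
g(0) = 3 * 0 - 2 = -2
Next, f'(u) = 2u
And g'(x) = 3
So f'(g(0)) * g'(0)
= 2 * (-2) * 3
= -12

-12


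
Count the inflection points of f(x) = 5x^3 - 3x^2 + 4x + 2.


Inflection points occur where f''(x) = 0 and concavity changes.
f(x) = 5x^3 - 3x^2 + 4x + 2
f'(x) = 15x^2 - 6x + 4
f''(x) = 30x - 6
Set f''(x) = 0:
30x - 6 = 0
x = 6 / 30 = 1/5
Since f''(x) is linear (degree 1), it changes sign at this point.
Therefore there is exactly 1 inflection point.

1


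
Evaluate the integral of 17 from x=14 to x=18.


The integral of a constant k over [a, b] equals k * (b - a).
integral from 14 to 18 of 17 dx
= 17 * (18 - 14)
= 17 * 4
= 68

68


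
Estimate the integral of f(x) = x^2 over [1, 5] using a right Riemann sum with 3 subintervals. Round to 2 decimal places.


Right Riemann sum uses right endpoints of each subinterval.
Interval: [1, 5], n = 3
dx = (5 - 1) / 3 = 4/3
Right endpoints: [7/3, 11/3, 5]
f values: [49/9, 121/9, 25]
Sum = dx * (sum of f values)
= 4/3 * 395/9
= 1580/27 ≈ 58.52

58.52


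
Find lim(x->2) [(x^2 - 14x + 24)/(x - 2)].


Direct substitution gives 0/0, so we factor the numerator.
Factor: (x^2 - 14x + 24) = (x - 2)(x - 12)
Cancel the common factor (x - 2):
(x^2 - 14x + 24)/(x - 2) = (x - 12)
Now substitute x = 2:
= (2) - (12) = -10

-10


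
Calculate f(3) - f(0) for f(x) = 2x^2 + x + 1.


Net change = f(b) - f(a)
f(x) = 2x^2 + x + 1
Compute f(3):
f(3) = 2 * 3^2 + 1 * 3 + 1
= 18 + 3 + 1
= 22
Compute f(0):
f(0) = 2 * 0^2 + 1 * 0 + 1
= 0 + 0 + 1
= 1
Net change = 22 - 1 = 21

21


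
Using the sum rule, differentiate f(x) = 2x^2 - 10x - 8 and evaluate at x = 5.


Differentiate term by term using power and sum rules:
f(x) = 2x^2 - 10x - 8
f'(x) = 4x - 10
Substitute x = 5:
f'(5) = 4 * 5 - 10
= 20 - 10
= 10

10


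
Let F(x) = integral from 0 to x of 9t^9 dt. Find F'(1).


By the Fundamental Theorem of Calculus (Part 1):
If F(x) = integral from 0 to x of f(t) dt, then F'(x) = f(x)
Here f(t) = 9t^9
So F'(x) = 9x^9
Evaluate at x = 1:
F'(1) = 9 * 1^9
= 9 * 1
= 9

9


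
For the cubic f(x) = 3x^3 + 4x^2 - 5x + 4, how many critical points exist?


Find where f'(x) = 0:
f(x) = 3x^3 + 4x^2 - 5x + 4
f'(x) = 9x^2 + 8x - 5
This is a quadratic in x. Use the discriminant to count real roots.
Discriminant = (8)^2 - 4 * 9 * (-5)
= 64 - (-180)
= 244
Since discriminant > 0, f'(x) = 0 has 2 real solutions.
Number of critical points: 2

2


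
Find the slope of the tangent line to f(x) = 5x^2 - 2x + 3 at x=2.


The slope of the tangent line equals f'(x) at the point.
f(x) = 5x^2 - 2x + 3
f'(x) = 10x - 2
At x = 2:
f'(2) = 10 * 2 - 2
= 20 - 2
= 18

18


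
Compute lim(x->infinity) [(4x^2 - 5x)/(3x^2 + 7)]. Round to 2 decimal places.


For limits at infinity with equal-degree polynomials,
we compare leading coefficients.
Numerator leading term: 4x^2
Denominator leading term: 3x^2
Divide both by x^2:
lim = (4 - 5/x) / (3 + 7/x^2)
As x -> infinity, the 1/x and 1/x^2 terms vanish:
= 4/3 ≈ 1.33

1.33


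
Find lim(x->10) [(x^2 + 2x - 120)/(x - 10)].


Direct substitution gives 0/0, so we factor the numerator.
Factor: (x^2 + 2x - 120) = (x - 10)(x + 12)
Cancel the common factor (x - 10):
(x^2 + 2x - 120)/(x - 10) = (x + 12)
Now substitute x = 10:
= (10) - (-12) = 22

22


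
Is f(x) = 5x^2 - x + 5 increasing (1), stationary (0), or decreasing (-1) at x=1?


Compute f'(x) to determine behavior:
f'(x) = 10x - 1
f'(1) = 10 * 1 - 1
= 10 - 1
= 9
Since f'(1) > 0, the function is increasing (1)

1


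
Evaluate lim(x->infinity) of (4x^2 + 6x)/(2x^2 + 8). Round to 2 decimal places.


For limits at infinity with equal-degree polynomials,
we compare leading coefficients.
Numerator leading term: 4x^2
Denominator leading term: 2x^2
Divide both by x^2:
lim = (4 + 6/x) / (2 + 8/x^2)
As x -> infinity, the 1/x and 1/x^2 terms vanish:
= 4/2 = 2 = 2.00

2.00


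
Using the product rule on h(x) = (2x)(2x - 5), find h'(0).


Let u(x) = 2x and v(x) = 2x - 5
u'(x) = 2
v'(x) = 2
Product rule: h'(x) = u'(x)*v(x) + u(x)*v'(x)
= 2 * (2x - 5) + (2x) * 2
At x = 0:
u(0) = 2 * 0 + 0 = 0
v(0) = 2 * 0 - 5 = -5
h'(0) = 2 * (-5) + 0 * 2
= -10 + 0
= -10

-10


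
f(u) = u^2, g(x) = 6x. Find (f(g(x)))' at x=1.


Using the chain rule: (f(g(x)))' = f'(g(x)) * g'(x)
First, find g(1):
g(1) = 6 * 1 + 0 = 6
Next, f'(u) = 2u
And g'(x) = 6
So f'(g(1)) * g'(1)
= 2 * 6 * 6
= 72

72


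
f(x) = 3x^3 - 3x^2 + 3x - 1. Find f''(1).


First derivative:
f'(x) = 9x^2 - 6x + 3
Second derivative:
f''(x) = 18x - 6
Substitute x = 1:
f''(1) = 18 * 1 - 6
= 18 - 6
= 12

12


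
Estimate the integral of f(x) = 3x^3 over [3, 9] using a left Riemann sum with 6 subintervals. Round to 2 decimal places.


Left Riemann sum uses left endpoints of each subinterval.
Interval: [3, 9], n = 6
dx = (9 - 3) / 6 = 1
Left endpoints: [3, 4, 5, 6, 7, 8]
f values: [81, 192, 375, 648, 1029, 1536]
Sum = dx * (sum of f values)
= 1 * 3861
= 3861 = 3861.00

3861.00


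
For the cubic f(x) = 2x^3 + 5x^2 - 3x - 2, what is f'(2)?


Differentiate f(x) = 2x^3 + 5x^2 - 3x - 2 term by term:
f'(x) = 6x^2 + 10x - 3
Substitute x = 2:
f'(2) = 6 * 2^2 + 10 * 2 - 3
= 24 + 20 - 3
= 41

41


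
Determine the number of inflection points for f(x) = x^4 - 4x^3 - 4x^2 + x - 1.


Inflection points occur where f''(x) = 0 and concavity changes.
f(x) = x^4 - 4x^3 - 4x^2 + x - 1
f'(x) = 4x^3 - 12x^2 - 8x + 1
f''(x) = 12x^2 - 24x - 8
This is a quadratic in x. Use the discriminant to count real roots.
Discriminant = (-24)^2 - 4 * 12 * (-8)
= 576 - (-384)
= 960
Since discriminant > 0, f''(x) = 0 has 2 distinct real solutions.
A quadratic with two distinct real roots changes sign at each root, so concavity changes at both.
Number of inflection points: 2

2


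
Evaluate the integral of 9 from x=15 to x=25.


The integral of a constant k over [a, b] equals k * (b - a).
integral from 15 to 25 of 9 dx
= 9 * (25 - 15)
= 9 * 10
= 90

90


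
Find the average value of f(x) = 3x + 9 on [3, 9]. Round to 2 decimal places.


Average value = 1/(b-a) * integral from a to b of f(x) dx
First compute the integral of 3x + 9:
F(x) = (3/2)x^2 + 9x
F(9) = 3/2 * 81 + 9 * 9 = 405/2
F(3) = 3/2 * 9 + 9 * 3 = 81/2
Integral = 405/2 - 81/2 = 162
Average = 162 / (9 - 3) = 162 / 6
= 27 = 27.00

27.00


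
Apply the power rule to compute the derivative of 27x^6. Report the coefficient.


We apply the power rule: d/dx [ax^n] = a*n * x^(n-1)
d/dx [27x^6]
= 27 * 6 * x^(6-1)
= 162x^5
The coefficient is 162

162


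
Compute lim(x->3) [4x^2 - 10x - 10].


Since polynomials are continuous, we use direct substitution.
lim(x->3) of 4x^2 - 10x - 10
= 4 * 3^2 - 10 * 3 - 10
= 36 - 30 - 10
= -4

-4


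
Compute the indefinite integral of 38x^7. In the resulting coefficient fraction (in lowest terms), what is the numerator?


Apply the power rule for integration:
integral of ax^n dx = a/(n+1) * x^(n+1) + C
integral of 38x^7 dx
= 38/8 * x^8 + C
= 19/4 * x^8 + C
The coefficient in lowest terms is 19/4, and its numerator is 19

19


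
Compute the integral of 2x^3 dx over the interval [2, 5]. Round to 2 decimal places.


Find the antiderivative of 2x^3:
F(x) = 2/4 * x^4
Apply the Fundamental Theorem of Calculus:
F(5) - F(2)
= 2/4 * 5^4 - 2/4 * 2^4
= 2/4 * (625 - 16)
= 2/4 * 609
= 609/2 = 304.50

304.50


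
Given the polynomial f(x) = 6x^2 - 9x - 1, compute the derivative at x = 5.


Differentiate term by term using power and sum rules:
f(x) = 6x^2 - 9x - 1
f'(x) = 12x - 9
Substitute x = 5:
f'(5) = 12 * 5 - 9
= 60 - 9
= 51

51


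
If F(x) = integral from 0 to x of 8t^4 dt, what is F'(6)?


By the Fundamental Theorem of Calculus (Part 1):
If F(x) = integral from 0 to x of f(t) dt, then F'(x) = f(x)
Here f(t) = 8t^4
So F'(x) = 8x^4
Evaluate at x = 6:
F'(6) = 8 * 6^4
= 8 * 1296
= 10368

10368


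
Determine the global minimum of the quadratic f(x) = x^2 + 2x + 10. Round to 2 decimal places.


For a quadratic f(x) = ax^2 + bx + c with a > 0, the minimum is at the vertex.
Vertex x-coordinate: x = -b/(2a)
x = -(2) / (2 * 1)
x = -2/2 = -1
Substitute back to find the minimum value:
f(-1) = 1 * (-1)^2 + 2 * (-1) + 10
= 1 - 2 + 10
= 9 = 9.00

9.00


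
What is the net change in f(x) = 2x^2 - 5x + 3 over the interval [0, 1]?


Net change = f(b) - f(a)
f(x) = 2x^2 - 5x + 3
Compute f(1):
f(1) = 2 * 1^2 - 5 * 1 + 3
= 2 - 5 + 3
= 0
Compute f(0):
f(0) = 2 * 0^2 - 5 * 0 + 3
= 0 + 0 + 3
= 3
Net change = 0 - 3 = -3

-3


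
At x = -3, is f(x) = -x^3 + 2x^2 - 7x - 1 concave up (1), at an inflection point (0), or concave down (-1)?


Concavity is determined by the sign of f''(x).
f(x) = -x^3 + 2x^2 - 7x - 1
f'(x) = -3x^2 + 4x - 7
f''(x) = -6x + 4
f''(-3) = -6 * (-3) + 4
= 18 + 4
= 22
Since f''(-3) > 0, the function is concave up (1)

1


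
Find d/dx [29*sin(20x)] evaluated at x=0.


Apply the chain rule to differentiate 29*sin(20x):
d/dx [29*sin(20x)]
= 29 * cos(20x) * d/dx(20x)
= 29 * 20 * cos(20x)
= 580 * cos(20x)
Evaluate at x = 0:
= 580 * cos(0)
= 580 * 1
= 580

580


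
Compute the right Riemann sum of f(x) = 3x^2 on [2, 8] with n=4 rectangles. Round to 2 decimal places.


Right Riemann sum uses right endpoints of each subinterval.
Interval: [2, 8], n = 4
dx = (8 - 2) / 4 = 3/2
Right endpoints: [7/2, 5, 13/2, 8]
f values: [147/4, 75, 507/4, 192]
Sum = dx * (sum of f values)
= 3/2 * 861/2
= 2583/4 = 645.75

645.75


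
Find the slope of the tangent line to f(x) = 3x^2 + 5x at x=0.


The slope of the tangent line equals f'(x) at the point.
f(x) = 3x^2 + 5x
f'(x) = 6x + 5
At x = 0:
f'(0) = 6 * 0 + 5
= 0 + 5
= 5

5


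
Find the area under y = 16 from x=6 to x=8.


The area under a constant function y = 16 is a rectangle.
Width = 8 - 6 = 2
Height = 16
Area = width * height
= 2 * 16
= 32

32


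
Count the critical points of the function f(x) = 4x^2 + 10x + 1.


Find where f'(x) = 0:
f'(x) = 8x + 10
Set f'(x) = 0:
8x + 10 = 0
x = -10 / 8 = -5/4
This is a linear equation in x, so there is exactly one solution.
Number of critical points: 1

1


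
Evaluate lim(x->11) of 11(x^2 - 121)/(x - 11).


Direct substitution gives 0/0, so we factor the numerator.
Factor: 11(x^2 - 121) = 11 * (x - 11)(x + 11)
Cancel the common factor (x - 11):
11(x^2 - 121)/(x - 11) = 11 * (x + 11)
Now substitute x = 11:
= 11 * (11 + 11) = 242

242


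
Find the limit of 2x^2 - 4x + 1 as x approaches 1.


Since polynomials are continuous, we use direct substitution.
lim(x->1) of 2x^2 - 4x + 1
= 2 * 1^2 - 4 * 1 + 1
= 2 - 4 + 1
= -1

-1


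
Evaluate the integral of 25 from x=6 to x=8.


The integral of a constant k over [a, b] equals k * (b - a).
integral from 6 to 8 of 25 dx
= 25 * (8 - 6)
= 25 * 2
= 50

50


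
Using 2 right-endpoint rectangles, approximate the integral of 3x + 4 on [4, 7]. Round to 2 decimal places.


Right Riemann sum uses right endpoints of each subinterval.
Interval: [4, 7], n = 2
dx = (7 - 4) / 2 = 3/2
Right endpoints: [11/2, 7]
f values: [41/2, 25]
Sum = dx * (sum of f values)
= 3/2 * 91/2
= 273/4 = 68.25

68.25


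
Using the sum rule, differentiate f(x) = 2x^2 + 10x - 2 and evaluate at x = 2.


Differentiate term by term using power and sum rules:
f(x) = 2x^2 + 10x - 2
f'(x) = 4x + 10
Substitute x = 2:
f'(2) = 4 * 2 + 10
= 8 + 10
= 18

18


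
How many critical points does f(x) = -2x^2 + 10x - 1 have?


Find where f'(x) = 0:
f'(x) = -4x + 10
Set f'(x) = 0:
-4x + 10 = 0
x = -10 / (-4) = 5/2
This is a linear equation in x, so there is exactly one solution.
Number of critical points: 1

1


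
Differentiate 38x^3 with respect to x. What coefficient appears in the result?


We apply the power rule: d/dx [ax^n] = a*n * x^(n-1)
d/dx [38x^3]
= 38 * 3 * x^(3-1)
= 114x^2
The coefficient is 114

114


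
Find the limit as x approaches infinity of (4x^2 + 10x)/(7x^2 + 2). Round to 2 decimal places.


For limits at infinity with equal-degree polynomials,
we compare leading coefficients.
Numerator leading term: 4x^2
Denominator leading term: 7x^2
Divide both by x^2:
lim = (4 + 10/x) / (7 + 2/x^2)
As x -> infinity, the 1/x and 1/x^2 terms vanish:
= 4/7 ≈ 0.57

0.57


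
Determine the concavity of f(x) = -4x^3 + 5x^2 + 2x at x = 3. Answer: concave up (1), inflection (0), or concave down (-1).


Concavity is determined by the sign of f''(x).
f(x) = -4x^3 + 5x^2 + 2x
f'(x) = -12x^2 + 10x + 2
f''(x) = -24x + 10
f''(3) = -24 * 3 + 10
= -72 + 10
= -62
Since f''(3) < 0, the function is concave down (-1)

-1


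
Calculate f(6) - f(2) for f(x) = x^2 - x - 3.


Net change = f(b) - f(a)
f(x) = x^2 - x - 3
Compute f(6):
f(6) = 1 * 6^2 - 1 * 6 - 3
= 36 - 6 - 3
= 27
Compute f(2):
f(2) = 1 * 2^2 - 1 * 2 - 3
= 4 - 2 - 3
= -1
Net change = 27 - (-1) = 28

28


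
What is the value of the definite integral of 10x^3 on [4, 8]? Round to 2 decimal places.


Find the antiderivative of 10x^3:
F(x) = 10/4 * x^4
Apply the Fundamental Theorem of Calculus:
F(8) - F(4)
= 10/4 * 8^4 - 10/4 * 4^4
= 10/4 * (4096 - 256)
= 10/4 * 3840
= 9600 = 9600.00

9600.00


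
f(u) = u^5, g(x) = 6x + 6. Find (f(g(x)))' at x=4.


Using the chain rule: (f(g(x)))' = f'(g(x)) * g'(x)
First, find g(4):
g(4) = 6 * 4 + 6 = 30
Next, f'(u) = 5u^4
And g'(x) = 6
So f'(g(4)) * g'(4)
= 5 * 30^4 * 6
= 5 * 810000 * 6
= 24300000

24300000


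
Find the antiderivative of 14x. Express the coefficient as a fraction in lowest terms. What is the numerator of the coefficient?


Apply the power rule for integration:
integral of ax^n dx = a/(n+1) * x^(n+1) + C
integral of 14x dx
= 14/2 * x^2 + C
= 7 * x^2 + C
The coefficient in lowest terms is 7 = 7/1, so its numerator is 7

7


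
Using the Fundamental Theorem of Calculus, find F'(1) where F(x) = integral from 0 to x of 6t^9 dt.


By the Fundamental Theorem of Calculus (Part 1):
If F(x) = integral from 0 to x of f(t) dt, then F'(x) = f(x)
Here f(t) = 6t^9
So F'(x) = 6x^9
Evaluate at x = 1:
F'(1) = 6 * 1^9
= 6 * 1
= 6

6


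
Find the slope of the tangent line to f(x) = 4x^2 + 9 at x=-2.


The slope of the tangent line equals f'(x) at the point.
f(x) = 4x^2 + 9
f'(x) = 8x
At x = -2:
f'(-2) = 8 * (-2) + 0
= -16 + 0
= -16

-16


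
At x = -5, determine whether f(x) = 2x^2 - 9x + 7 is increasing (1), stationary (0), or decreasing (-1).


Compute f'(x) to determine behavior:
f'(x) = 4x - 9
f'(-5) = 4 * (-5) - 9
= -20 - 9
= -29
Since f'(-5) < 0, the function is decreasing (-1)

-1


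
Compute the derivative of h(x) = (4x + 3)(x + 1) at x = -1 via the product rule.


Let u(x) = 4x + 3 and v(x) = x + 1
u'(x) = 4
v'(x) = 1
Product rule: h'(x) = u'(x)*v(x) + u(x)*v'(x)
= 4 * (x + 1) + (4x + 3) * 1
At x = -1:
u(-1) = 4 * (-1) + 3 = -1
v(-1) = 1 * (-1) + 1 = 0
h'(-1) = 4 * 0 + (-1) * 1
= 0 - 1
= -1

-1


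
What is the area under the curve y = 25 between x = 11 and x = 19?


The area under a constant function y = 25 is a rectangle.
Width = 19 - 11 = 8
Height = 25
Area = width * height
= 8 * 25
= 200

200


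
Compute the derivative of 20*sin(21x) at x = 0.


Apply the chain rule to differentiate 20*sin(21x):
d/dx [20*sin(21x)]
= 20 * cos(21x) * d/dx(21x)
= 20 * 21 * cos(21x)
= 420 * cos(21x)
Evaluate at x = 0:
= 420 * cos(0)
= 420 * 1
= 420

420


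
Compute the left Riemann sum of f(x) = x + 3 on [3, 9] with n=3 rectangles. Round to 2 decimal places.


Left Riemann sum uses left endpoints of each subinterval.
Interval: [3, 9], n = 3
dx = (9 - 3) / 3 = 2
Left endpoints: [3, 5, 7]
f values: [6, 8, 10]
Sum = dx * (sum of f values)
= 2 * 24
= 48 = 48.00

48.00


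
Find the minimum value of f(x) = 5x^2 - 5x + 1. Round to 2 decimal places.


For a quadratic f(x) = ax^2 + bx + c with a > 0, the minimum is at the vertex.
Vertex x-coordinate: x = -b/(2a)
x = -(-5) / (2 * 5)
x = 5/10 = 1/2
Substitute back to find the minimum value:
f(1/2) = 5 * (1/2)^2 - 5 * (1/2) + 1
= 5/4 - 5/2 + 1
= -1/4 = -0.25

-0.25


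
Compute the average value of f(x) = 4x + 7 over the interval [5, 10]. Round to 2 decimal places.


Average value = 1/(b-a) * integral from a to b of f(x) dx
First compute the integral of 4x + 7:
F(x) = 2x^2 + 7x
F(10) = 2 * 100 + 7 * 10 = 270
F(5) = 2 * 25 + 7 * 5 = 85
Integral = 270 - 85 = 185
Average = 185 / (10 - 5) = 185 / 5
= 37 = 37.00

37.00


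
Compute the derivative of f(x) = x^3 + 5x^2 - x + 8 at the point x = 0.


Differentiate f(x) = x^3 + 5x^2 - x + 8 term by term:
f'(x) = 3x^2 + 10x - 1
Substitute x = 0:
f'(0) = 3 * 0^2 + 10 * 0 - 1
= 0 + 0 - 1
= -1

-1


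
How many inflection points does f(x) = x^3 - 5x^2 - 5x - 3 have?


Inflection points occur where f''(x) = 0 and concavity changes.
f(x) = x^3 - 5x^2 - 5x - 3
f'(x) = 3x^2 - 10x - 5
f''(x) = 6x - 10
Set f''(x) = 0:
6x - 10 = 0
x = 10 / 6 = 5/3
Since f''(x) is linear (degree 1), it changes sign at this point.
Therefore there is exactly 1 inflection point.

1


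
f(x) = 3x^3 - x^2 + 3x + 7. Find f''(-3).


First derivative:
f'(x) = 9x^2 - 2x + 3
Second derivative:
f''(x) = 18x - 2
Substitute x = -3:
f''(-3) = 18 * (-3) - 2
= -54 - 2
= -56

-56


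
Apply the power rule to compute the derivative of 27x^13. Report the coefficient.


We apply the power rule: d/dx [ax^n] = a*n * x^(n-1)
d/dx [27x^13]
= 27 * 13 * x^(13-1)
= 351x^12
The coefficient is 351

351


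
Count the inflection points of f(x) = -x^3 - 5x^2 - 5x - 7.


Inflection points occur where f''(x) = 0 and concavity changes.
f(x) = -x^3 - 5x^2 - 5x - 7
f'(x) = -3x^2 - 10x - 5
f''(x) = -6x - 10
Set f''(x) = 0:
-6x - 10 = 0
x = 10 / (-6) = -5/3
Since f''(x) is linear (degree 1), it changes sign at this point.
Therefore there is exactly 1 inflection point.

1


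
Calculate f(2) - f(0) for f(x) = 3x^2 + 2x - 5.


Net change = f(b) - f(a)
f(x) = 3x^2 + 2x - 5
Compute f(2):
f(2) = 3 * 2^2 + 2 * 2 - 5
= 12 + 4 - 5
= 11
Compute f(0):
f(0) = 3 * 0^2 + 2 * 0 - 5
= 0 + 0 - 5
= -5
Net change = 11 - (-5) = 16

16


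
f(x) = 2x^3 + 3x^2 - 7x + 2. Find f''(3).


First derivative:
f'(x) = 6x^2 + 6x - 7
Second derivative:
f''(x) = 12x + 6
Substitute x = 3:
f''(3) = 12 * 3 + 6
= 36 + 6
= 42

42


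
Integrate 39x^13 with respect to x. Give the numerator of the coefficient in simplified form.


Apply the power rule for integration:
integral of ax^n dx = a/(n+1) * x^(n+1) + C
integral of 39x^13 dx
= 39/14 * x^14 + C
The coefficient in lowest terms is 39/14, and its numerator is 39

39


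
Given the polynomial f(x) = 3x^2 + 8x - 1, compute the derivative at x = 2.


Differentiate term by term using power and sum rules:
f(x) = 3x^2 + 8x - 1
f'(x) = 6x + 8
Substitute x = 2:
f'(2) = 6 * 2 + 8
= 12 + 8
= 20

20


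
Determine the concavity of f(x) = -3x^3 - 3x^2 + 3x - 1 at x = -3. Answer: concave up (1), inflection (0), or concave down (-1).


Concavity is determined by the sign of f''(x).
f(x) = -3x^3 - 3x^2 + 3x - 1
f'(x) = -9x^2 - 6x + 3
f''(x) = -18x - 6
f''(-3) = -18 * (-3) - 6
= 54 - 6
= 48
Since f''(-3) > 0, the function is concave up (1)

1


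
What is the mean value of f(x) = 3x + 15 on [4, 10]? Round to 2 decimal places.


Average value = 1/(b-a) * integral from a to b of f(x) dx
First compute the integral of 3x + 15:
F(x) = (3/2)x^2 + 15x
F(10) = 3/2 * 100 + 15 * 10 = 300
F(4) = 3/2 * 16 + 15 * 4 = 84
Integral = 300 - 84 = 216
Average = 216 / (10 - 4) = 216 / 6
= 36 = 36.00

36.00


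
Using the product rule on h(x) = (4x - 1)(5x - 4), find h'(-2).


Let u(x) = 4x - 1 and v(x) = 5x - 4
u'(x) = 4
v'(x) = 5
Product rule: h'(x) = u'(x)*v(x) + u(x)*v'(x)
= 4 * (5x - 4) + (4x - 1) * 5
At x = -2:
u(-2) = 4 * (-2) - 1 = -9
v(-2) = 5 * (-2) - 4 = -14
h'(-2) = 4 * (-14) + (-9) * 5
= -56 - 45
= -101

-101


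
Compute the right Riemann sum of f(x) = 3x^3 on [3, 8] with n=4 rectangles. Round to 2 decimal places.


Right Riemann sum uses right endpoints of each subinterval.
Interval: [3, 8], n = 4
dx = (8 - 3) / 4 = 5/4
Right endpoints: [17/4, 11/2, 27/4, 8]
f values: [14739/64, 3993/8, 59049/64, 1536]
Sum = dx * (sum of f values)
= 5/4 * 51009/16
= 255045/64 ≈ 3985.08

3985.08


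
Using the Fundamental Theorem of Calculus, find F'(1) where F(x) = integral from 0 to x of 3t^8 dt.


By the Fundamental Theorem of Calculus (Part 1):
If F(x) = integral from 0 to x of f(t) dt, then F'(x) = f(x)
Here f(t) = 3t^8
So F'(x) = 3x^8
Evaluate at x = 1:
F'(1) = 3 * 1^8
= 3 * 1
= 3

3


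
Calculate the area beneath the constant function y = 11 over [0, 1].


The area under a constant function y = 11 is a rectangle.
Width = 1 - 0 = 1
Height = 11
Area = width * height
= 1 * 11
= 11

11


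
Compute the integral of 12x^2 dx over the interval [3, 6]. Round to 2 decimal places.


Find the antiderivative of 12x^2:
F(x) = 12/3 * x^3
Apply the Fundamental Theorem of Calculus:
F(6) - F(3)
= 12/3 * 6^3 - 12/3 * 3^3
= 12/3 * (216 - 27)
= 12/3 * 189
= 756 = 756.00

756.00


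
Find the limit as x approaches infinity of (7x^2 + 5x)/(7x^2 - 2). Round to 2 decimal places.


For limits at infinity with equal-degree polynomials,
we compare leading coefficients.
Numerator leading term: 7x^2
Denominator leading term: 7x^2
Divide both by x^2:
lim = (7 + 5/x) / (7 - 2/x^2)
As x -> infinity, the 1/x and 1/x^2 terms vanish:
= 7/7 = 1 = 1.00

1.00


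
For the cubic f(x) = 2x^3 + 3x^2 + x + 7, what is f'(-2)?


Differentiate f(x) = 2x^3 + 3x^2 + x + 7 term by term:
f'(x) = 6x^2 + 6x + 1
Substitute x = -2:
f'(-2) = 6 * (-2)^2 + 6 * (-2) + 1
= 24 - 12 + 1
= 13

13


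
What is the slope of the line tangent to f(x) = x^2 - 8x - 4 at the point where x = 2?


The slope of the tangent line equals f'(x) at the point.
f(x) = x^2 - 8x - 4
f'(x) = 2x - 8
At x = 2:
f'(2) = 2 * 2 - 8
= 4 - 8
= -4

-4


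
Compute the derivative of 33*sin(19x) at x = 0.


Apply the chain rule to differentiate 33*sin(19x):
d/dx [33*sin(19x)]
= 33 * cos(19x) * d/dx(19x)
= 33 * 19 * cos(19x)
= 627 * cos(19x)
Evaluate at x = 0:
= 627 * cos(0)
= 627 * 1
= 627

627


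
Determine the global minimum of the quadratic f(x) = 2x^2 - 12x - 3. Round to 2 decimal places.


For a quadratic f(x) = ax^2 + bx + c with a > 0, the minimum is at the vertex.
Vertex x-coordinate: x = -b/(2a)
x = -(-12) / (2 * 2)
x = 12/4 = 3
Substitute back to find the minimum value:
f(3) = 2 * 3^2 - 12 * 3 - 3
= 18 - 36 - 3
= -21 = -21.00

-21.00


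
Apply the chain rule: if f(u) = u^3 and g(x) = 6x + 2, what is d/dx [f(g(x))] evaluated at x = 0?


Using the chain rule: (f(g(x)))' = f'(g(x)) * g'(x)
First, find g(0):
g(0) = 6 * 0 + 2 = 2
Next, f'(u) = 3u^2
And g'(x) = 6
So f'(g(0)) * g'(0)
= 3 * 2^2 * 6
= 3 * 4 * 6
= 72

72


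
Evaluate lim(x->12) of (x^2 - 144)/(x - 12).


Direct substitution gives 0/0, so we factor the numerator.
Factor: (x^2 - 144) = (x - 12)(x + 12)
Cancel the common factor (x - 12):
(x^2 - 144)/(x - 12) = (x + 12)
Now substitute x = 12:
= (12 + 12) = 24

24


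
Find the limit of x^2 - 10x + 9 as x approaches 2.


Since polynomials are continuous, we use direct substitution.
lim(x->2) of x^2 - 10x + 9
= 1 * 2^2 - 10 * 2 + 9
= 4 - 20 + 9
= -7

-7


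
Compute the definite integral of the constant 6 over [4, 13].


The integral of a constant k over [a, b] equals k * (b - a).
integral from 4 to 13 of 6 dx
= 6 * (13 - 4)
= 6 * 9
= 54

54


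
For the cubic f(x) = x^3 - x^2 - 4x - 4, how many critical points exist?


Find where f'(x) = 0:
f(x) = x^3 - x^2 - 4x - 4
f'(x) = 3x^2 - 2x - 4
This is a quadratic in x. Use the discriminant to count real roots.
Discriminant = (-2)^2 - 4 * 3 * (-4)
= 4 - (-48)
= 52
Since discriminant > 0, f'(x) = 0 has 2 real solutions.
Number of critical points: 2

2


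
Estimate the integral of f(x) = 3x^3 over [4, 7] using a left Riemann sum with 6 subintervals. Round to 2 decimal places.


Left Riemann sum uses left endpoints of each subinterval.
Interval: [4, 7], n = 6
dx = (7 - 4) / 6 = 1/2
Left endpoints: [4, 9/2, 5, 11/2, 6, 13/2]
f values: [192, 2187/8, 375, 3993/8, 648, 6591/8]
Sum = dx * (sum of f values)
= 1/2 * 22491/8
= 22491/16 ≈ 1405.69

1405.69


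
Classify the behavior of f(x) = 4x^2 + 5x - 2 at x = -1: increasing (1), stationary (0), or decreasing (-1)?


Compute f'(x) to determine behavior:
f'(x) = 8x + 5
f'(-1) = 8 * (-1) + 5
= -8 + 5
= -3
Since f'(-1) < 0, the function is decreasing (-1)

-1


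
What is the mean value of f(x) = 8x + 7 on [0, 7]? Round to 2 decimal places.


Average value = 1/(b-a) * integral from a to b of f(x) dx
First compute the integral of 8x + 7:
F(x) = 4x^2 + 7x
F(7) = 4 * 49 + 7 * 7 = 245
F(0) = 4 * 0 + 7 * 0 = 0
Integral = 245 - 0 = 245
Average = 245 / (7 - 0) = 245 / 7
= 35 = 35.00

35.00


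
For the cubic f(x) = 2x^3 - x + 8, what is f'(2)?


Differentiate f(x) = 2x^3 - x + 8 term by term:
f'(x) = 6x^2 - 1
Substitute x = 2:
f'(2) = 6 * 2^2 + 0 * 2 - 1
= 24 + 0 - 1
= 23

23


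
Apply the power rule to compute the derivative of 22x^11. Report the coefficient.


We apply the power rule: d/dx [ax^n] = a*n * x^(n-1)
d/dx [22x^11]
= 22 * 11 * x^(11-1)
= 242x^10
The coefficient is 242

242


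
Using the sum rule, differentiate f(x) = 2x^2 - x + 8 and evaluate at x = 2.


Differentiate term by term using power and sum rules:
f(x) = 2x^2 - x + 8
f'(x) = 4x - 1
Substitute x = 2:
f'(2) = 4 * 2 - 1
= 8 - 1
= 7

7


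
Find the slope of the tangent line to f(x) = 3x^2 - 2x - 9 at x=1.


The slope of the tangent line equals f'(x) at the point.
f(x) = 3x^2 - 2x - 9
f'(x) = 6x - 2
At x = 1:
f'(1) = 6 * 1 - 2
= 6 - 2
= 4

4


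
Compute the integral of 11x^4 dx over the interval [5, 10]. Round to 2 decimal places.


Find the antiderivative of 11x^4:
F(x) = 11/5 * x^5
Apply the Fundamental Theorem of Calculus:
F(10) - F(5)
= 11/5 * 10^5 - 11/5 * 5^5
= 11/5 * (100000 - 3125)
= 11/5 * 96875
= 213125 = 213125.00

213125.00


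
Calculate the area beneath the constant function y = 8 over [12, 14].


The area under a constant function y = 8 is a rectangle.
Width = 14 - 12 = 2
Height = 8
Area = width * height
= 2 * 8
= 16

16


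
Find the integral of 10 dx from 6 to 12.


The integral of a constant k over [a, b] equals k * (b - a).
integral from 6 to 12 of 10 dx
= 10 * (12 - 6)
= 10 * 6
= 60

60


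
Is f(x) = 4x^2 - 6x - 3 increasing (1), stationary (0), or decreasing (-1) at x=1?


Compute f'(x) to determine behavior:
f'(x) = 8x - 6
f'(1) = 8 * 1 - 6
= 8 - 6
= 2
Since f'(1) > 0, the function is increasing (1)

1


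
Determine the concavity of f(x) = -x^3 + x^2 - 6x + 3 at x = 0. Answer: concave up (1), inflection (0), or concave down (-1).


Concavity is determined by the sign of f''(x).
f(x) = -x^3 + x^2 - 6x + 3
f'(x) = -3x^2 + 2x - 6
f''(x) = -6x + 2
f''(0) = -6 * 0 + 2
= 0 + 2
= 2
Since f''(0) > 0, the function is concave up (1)

1


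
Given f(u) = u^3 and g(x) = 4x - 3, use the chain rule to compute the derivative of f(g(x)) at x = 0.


Using the chain rule: (f(g(x)))' = f'(g(x)) * g'(x)
First, find g(0):
g(0) = 4 * 0 - 3 = -3
Next, f'(u) = 3u^2
And g'(x) = 4
So f'(g(0)) * g'(0)
= 3 * (-3)^2 * 4
= 3 * 9 * 4
= 108

108


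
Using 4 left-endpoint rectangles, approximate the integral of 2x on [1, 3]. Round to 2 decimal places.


Left Riemann sum uses left endpoints of each subinterval.
Interval: [1, 3], n = 4
dx = (3 - 1) / 4 = 1/2
Left endpoints: [1, 3/2, 2, 5/2]
f values: [2, 3, 4, 5]
Sum = dx * (sum of f values)
= 1/2 * 14
= 7 = 7.00

7.00


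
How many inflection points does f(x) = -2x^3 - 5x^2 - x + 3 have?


Inflection points occur where f''(x) = 0 and concavity changes.
f(x) = -2x^3 - 5x^2 - x + 3
f'(x) = -6x^2 - 10x - 1
f''(x) = -12x - 10
Set f''(x) = 0:
-12x - 10 = 0
x = 10 / (-12) = -5/6
Since f''(x) is linear (degree 1), it changes sign at this point.
Therefore there is exactly 1 inflection point.

1


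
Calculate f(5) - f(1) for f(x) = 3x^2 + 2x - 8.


Net change = f(b) - f(a)
f(x) = 3x^2 + 2x - 8
Compute f(5):
f(5) = 3 * 5^2 + 2 * 5 - 8
= 75 + 10 - 8
= 77
Compute f(1):
f(1) = 3 * 1^2 + 2 * 1 - 8
= 3 + 2 - 8
= -3
Net change = 77 - (-3) = 80

80


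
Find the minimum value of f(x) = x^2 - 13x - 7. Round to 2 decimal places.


For a quadratic f(x) = ax^2 + bx + c with a > 0, the minimum is at the vertex.
Vertex x-coordinate: x = -b/(2a)
x = -(-13) / (2 * 1)
x = 13/2
Substitute back to find the minimum value:
f(13/2) = 1 * (13/2)^2 - 13 * (13/2) - 7
= 169/4 - 169/2 - 7
= -197/4 = -49.25

-49.25


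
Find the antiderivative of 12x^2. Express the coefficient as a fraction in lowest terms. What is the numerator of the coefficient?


Apply the power rule for integration:
integral of ax^n dx = a/(n+1) * x^(n+1) + C
integral of 12x^2 dx
= 12/3 * x^3 + C
= 4 * x^3 + C
The coefficient in lowest terms is 4 = 4/1, so its numerator is 4

4


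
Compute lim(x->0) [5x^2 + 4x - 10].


Since polynomials are continuous, we use direct substitution.
lim(x->0) of 5x^2 + 4x - 10
= 5 * 0^2 + 4 * 0 - 10
= 0 + 0 - 10
= -10

-10


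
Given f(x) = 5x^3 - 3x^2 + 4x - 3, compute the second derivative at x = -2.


First derivative:
f'(x) = 15x^2 - 6x + 4
Second derivative:
f''(x) = 30x - 6
Substitute x = -2:
f''(-2) = 30 * (-2) - 6
= -60 - 6
= -66

-66


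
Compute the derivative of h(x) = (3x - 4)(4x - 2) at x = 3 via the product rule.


Let u(x) = 3x - 4 and v(x) = 4x - 2
u'(x) = 3
v'(x) = 4
Product rule: h'(x) = u'(x)*v(x) + u(x)*v'(x)
= 3 * (4x - 2) + (3x - 4) * 4
At x = 3:
u(3) = 3 * 3 - 4 = 5
v(3) = 4 * 3 - 2 = 10
h'(3) = 3 * 10 + 5 * 4
= 30 + 20
= 50

50


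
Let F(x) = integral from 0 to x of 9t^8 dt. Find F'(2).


By the Fundamental Theorem of Calculus (Part 1):
If F(x) = integral from 0 to x of f(t) dt, then F'(x) = f(x)
Here f(t) = 9t^8
So F'(x) = 9x^8
Evaluate at x = 2:
F'(2) = 9 * 2^8
= 9 * 256
= 2304

2304


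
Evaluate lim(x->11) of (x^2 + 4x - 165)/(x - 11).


Direct substitution gives 0/0, so we factor the numerator.
Factor: (x^2 + 4x - 165) = (x - 11)(x + 15)
Cancel the common factor (x - 11):
(x^2 + 4x - 165)/(x - 11) = (x + 15)
Now substitute x = 11:
= (11) - (-15) = 26

26


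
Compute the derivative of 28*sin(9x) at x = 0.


Apply the chain rule to differentiate 28*sin(9x):
d/dx [28*sin(9x)]
= 28 * cos(9x) * d/dx(9x)
= 28 * 9 * cos(9x)
= 252 * cos(9x)
Evaluate at x = 0:
= 252 * cos(0)
= 252 * 1
= 252

252


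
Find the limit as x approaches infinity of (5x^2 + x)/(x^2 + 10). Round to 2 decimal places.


For limits at infinity with equal-degree polynomials,
we compare leading coefficients.
Numerator leading term: 5x^2
Denominator leading term: x^2
Divide both by x^2:
lim = (5 + 1/x) / (1 + 10/x^2)
As x -> infinity, the 1/x and 1/x^2 terms vanish:
= 5/1 = 5 = 5.00

5.00


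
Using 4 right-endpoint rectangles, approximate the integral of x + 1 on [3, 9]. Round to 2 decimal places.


Right Riemann sum uses right endpoints of each subinterval.
Interval: [3, 9], n = 4
dx = (9 - 3) / 4 = 3/2
Right endpoints: [9/2, 6, 15/2, 9]
f values: [11/2, 7, 17/2, 10]
Sum = dx * (sum of f values)
= 3/2 * 31
= 93/2 = 46.50

46.50


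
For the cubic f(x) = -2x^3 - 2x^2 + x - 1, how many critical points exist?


Find where f'(x) = 0:
f(x) = -2x^3 - 2x^2 + x - 1
f'(x) = -6x^2 - 4x + 1
This is a quadratic in x. Use the discriminant to count real roots.
Discriminant = (-4)^2 - 4 * (-6) * 1
= 16 - (-24)
= 40
Since discriminant > 0, f'(x) = 0 has 2 real solutions.
Number of critical points: 2

2


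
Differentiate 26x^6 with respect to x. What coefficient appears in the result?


We apply the power rule: d/dx [ax^n] = a*n * x^(n-1)
d/dx [26x^6]
= 26 * 6 * x^(6-1)
= 156x^5
The coefficient is 156

156


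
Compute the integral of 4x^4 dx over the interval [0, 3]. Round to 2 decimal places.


Find the antiderivative of 4x^4:
F(x) = 4/5 * x^5
Apply the Fundamental Theorem of Calculus:
F(3) - F(0)
= 4/5 * 3^5 - 4/5 * 0^5
= 4/5 * (243 - 0)
= 4/5 * 243
= 972/5 = 194.40

194.40


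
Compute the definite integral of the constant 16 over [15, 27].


The integral of a constant k over [a, b] equals k * (b - a).
integral from 15 to 27 of 16 dx
= 16 * (27 - 15)
= 16 * 12
= 192

192


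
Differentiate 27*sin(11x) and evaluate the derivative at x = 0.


Apply the chain rule to differentiate 27*sin(11x):
d/dx [27*sin(11x)]
= 27 * cos(11x) * d/dx(11x)
= 27 * 11 * cos(11x)
= 297 * cos(11x)
Evaluate at x = 0:
= 297 * cos(0)
= 297 * 1
= 297

297


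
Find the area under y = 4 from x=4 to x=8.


The area under a constant function y = 4 is a rectangle.
Width = 8 - 4 = 4
Height = 4
Area = width * height
= 4 * 4
= 16

16


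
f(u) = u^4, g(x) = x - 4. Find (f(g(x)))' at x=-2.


Using the chain rule: (f(g(x)))' = f'(g(x)) * g'(x)
First, find g(-2):
g(-2) = 1 * (-2) - 4 = -6
Next, f'(u) = 4u^3
And g'(x) = 1
So f'(g(-2)) * g'(-2)
= 4 * (-6)^3 * 1
= 4 * (-216) * 1
= -864

-864


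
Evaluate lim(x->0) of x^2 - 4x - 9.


Since polynomials are continuous, we use direct substitution.
lim(x->0) of x^2 - 4x - 9
= 1 * 0^2 - 4 * 0 - 9
= 0 + 0 - 9
= -9

-9


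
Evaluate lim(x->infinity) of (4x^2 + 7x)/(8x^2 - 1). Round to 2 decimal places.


For limits at infinity with equal-degree polynomials,
we compare leading coefficients.
Numerator leading term: 4x^2
Denominator leading term: 8x^2
Divide both by x^2:
lim = (4 + 7/x) / (8 - 1/x^2)
As x -> infinity, the 1/x and 1/x^2 terms vanish:
= 4/8 = 1/2 = 0.50

0.50


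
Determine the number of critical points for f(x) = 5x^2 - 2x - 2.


Find where f'(x) = 0:
f'(x) = 10x - 2
Set f'(x) = 0:
10x - 2 = 0
x = 2 / 10 = 1/5
This is a linear equation in x, so there is exactly one solution.
Number of critical points: 1

1


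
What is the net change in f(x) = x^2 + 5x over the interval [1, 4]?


Net change = f(b) - f(a)
f(x) = x^2 + 5x
Compute f(4):
f(4) = 1 * 4^2 + 5 * 4 + 0
= 16 + 20 + 0
= 36
Compute f(1):
f(1) = 1 * 1^2 + 5 * 1 + 0
= 1 + 5 + 0
= 6
Net change = 36 - 6 = 30

30


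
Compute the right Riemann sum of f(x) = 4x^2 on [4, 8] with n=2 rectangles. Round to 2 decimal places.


Right Riemann sum uses right endpoints of each subinterval.
Interval: [4, 8], n = 2
dx = (8 - 4) / 2 = 2
Right endpoints: [6, 8]
f values: [144, 256]
Sum = dx * (sum of f values)
= 2 * 400
= 800 = 800.00

800.00


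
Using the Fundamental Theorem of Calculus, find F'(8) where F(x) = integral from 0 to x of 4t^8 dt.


By the Fundamental Theorem of Calculus (Part 1):
If F(x) = integral from 0 to x of f(t) dt, then F'(x) = f(x)
Here f(t) = 4t^8
So F'(x) = 4x^8
Evaluate at x = 8:
F'(8) = 4 * 8^8
= 4 * 16777216
= 67108864

67108864


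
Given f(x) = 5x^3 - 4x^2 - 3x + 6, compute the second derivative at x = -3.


First derivative:
f'(x) = 15x^2 - 8x - 3
Second derivative:
f''(x) = 30x - 8
Substitute x = -3:
f''(-3) = 30 * (-3) - 8
= -90 - 8
= -98

-98


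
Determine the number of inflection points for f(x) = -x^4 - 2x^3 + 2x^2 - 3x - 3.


Inflection points occur where f''(x) = 0 and concavity changes.
f(x) = -x^4 - 2x^3 + 2x^2 - 3x - 3
f'(x) = -4x^3 - 6x^2 + 4x - 3
f''(x) = -12x^2 - 12x + 4
This is a quadratic in x. Use the discriminant to count real roots.
Discriminant = (-12)^2 - 4 * (-12) * 4
= 144 - (-192)
= 336
Since discriminant > 0, f''(x) = 0 has 2 distinct real solutions.
A quadratic with two distinct real roots changes sign at each root, so concavity changes at both.
Number of inflection points: 2

2


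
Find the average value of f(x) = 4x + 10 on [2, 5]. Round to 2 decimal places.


Average value = 1/(b-a) * integral from a to b of f(x) dx
First compute the integral of 4x + 10:
F(x) = 2x^2 + 10x
F(5) = 2 * 25 + 10 * 5 = 100
F(2) = 2 * 4 + 10 * 2 = 28
Integral = 100 - 28 = 72
Average = 72 / (5 - 2) = 72 / 3
= 24 = 24.00

24.00


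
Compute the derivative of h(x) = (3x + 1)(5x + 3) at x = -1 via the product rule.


Let u(x) = 3x + 1 and v(x) = 5x + 3
u'(x) = 3
v'(x) = 5
Product rule: h'(x) = u'(x)*v(x) + u(x)*v'(x)
= 3 * (5x + 3) + (3x + 1) * 5
At x = -1:
u(-1) = 3 * (-1) + 1 = -2
v(-1) = 5 * (-1) + 3 = -2
h'(-1) = 3 * (-2) + (-2) * 5
= -6 - 10
= -16

-16


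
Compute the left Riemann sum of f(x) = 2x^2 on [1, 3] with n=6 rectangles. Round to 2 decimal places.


Left Riemann sum uses left endpoints of each subinterval.
Interval: [1, 3], n = 6
dx = (3 - 1) / 6 = 1/3
Left endpoints: [1, 4/3, 5/3, 2, 7/3, 8/3]
f values: [2, 32/9, 50/9, 8, 98/9, 128/9]
Sum = dx * (sum of f values)
= 1/3 * 398/9
= 398/27 ≈ 14.74

14.74


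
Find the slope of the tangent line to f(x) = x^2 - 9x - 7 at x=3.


The slope of the tangent line equals f'(x) at the point.
f(x) = x^2 - 9x - 7
f'(x) = 2x - 9
At x = 3:
f'(3) = 2 * 3 - 9
= 6 - 9
= -3

-3
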